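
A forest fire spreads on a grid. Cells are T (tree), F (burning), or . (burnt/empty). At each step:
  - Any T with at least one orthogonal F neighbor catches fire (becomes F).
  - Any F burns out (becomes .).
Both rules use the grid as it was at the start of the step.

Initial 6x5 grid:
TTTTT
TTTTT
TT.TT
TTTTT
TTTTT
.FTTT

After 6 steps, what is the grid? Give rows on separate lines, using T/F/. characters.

Step 1: 2 trees catch fire, 1 burn out
  TTTTT
  TTTTT
  TT.TT
  TTTTT
  TFTTT
  ..FTT
Step 2: 4 trees catch fire, 2 burn out
  TTTTT
  TTTTT
  TT.TT
  TFTTT
  F.FTT
  ...FT
Step 3: 5 trees catch fire, 4 burn out
  TTTTT
  TTTTT
  TF.TT
  F.FTT
  ...FT
  ....F
Step 4: 4 trees catch fire, 5 burn out
  TTTTT
  TFTTT
  F..TT
  ...FT
  ....F
  .....
Step 5: 5 trees catch fire, 4 burn out
  TFTTT
  F.FTT
  ...FT
  ....F
  .....
  .....
Step 6: 4 trees catch fire, 5 burn out
  F.FTT
  ...FT
  ....F
  .....
  .....
  .....

F.FTT
...FT
....F
.....
.....
.....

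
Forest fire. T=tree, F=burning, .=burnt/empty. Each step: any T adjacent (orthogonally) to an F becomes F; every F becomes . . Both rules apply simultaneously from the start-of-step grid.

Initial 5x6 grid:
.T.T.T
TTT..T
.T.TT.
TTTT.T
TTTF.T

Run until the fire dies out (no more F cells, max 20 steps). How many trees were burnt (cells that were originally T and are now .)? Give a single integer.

Answer: 14

Derivation:
Step 1: +2 fires, +1 burnt (F count now 2)
Step 2: +3 fires, +2 burnt (F count now 3)
Step 3: +3 fires, +3 burnt (F count now 3)
Step 4: +2 fires, +3 burnt (F count now 2)
Step 5: +1 fires, +2 burnt (F count now 1)
Step 6: +3 fires, +1 burnt (F count now 3)
Step 7: +0 fires, +3 burnt (F count now 0)
Fire out after step 7
Initially T: 19, now '.': 25
Total burnt (originally-T cells now '.'): 14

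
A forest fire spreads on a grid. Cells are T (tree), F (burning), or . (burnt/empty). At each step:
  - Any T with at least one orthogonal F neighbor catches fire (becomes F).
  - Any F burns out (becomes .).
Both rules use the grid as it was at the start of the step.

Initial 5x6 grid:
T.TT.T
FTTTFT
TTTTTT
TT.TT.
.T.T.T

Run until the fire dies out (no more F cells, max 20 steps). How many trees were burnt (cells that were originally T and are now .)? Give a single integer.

Answer: 20

Derivation:
Step 1: +6 fires, +2 burnt (F count now 6)
Step 2: +8 fires, +6 burnt (F count now 8)
Step 3: +4 fires, +8 burnt (F count now 4)
Step 4: +2 fires, +4 burnt (F count now 2)
Step 5: +0 fires, +2 burnt (F count now 0)
Fire out after step 5
Initially T: 21, now '.': 29
Total burnt (originally-T cells now '.'): 20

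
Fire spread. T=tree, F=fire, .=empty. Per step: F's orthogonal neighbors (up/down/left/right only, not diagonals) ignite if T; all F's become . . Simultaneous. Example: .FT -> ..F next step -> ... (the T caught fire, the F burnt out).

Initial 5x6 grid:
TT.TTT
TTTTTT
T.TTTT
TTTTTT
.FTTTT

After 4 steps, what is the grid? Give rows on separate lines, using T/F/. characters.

Step 1: 2 trees catch fire, 1 burn out
  TT.TTT
  TTTTTT
  T.TTTT
  TFTTTT
  ..FTTT
Step 2: 3 trees catch fire, 2 burn out
  TT.TTT
  TTTTTT
  T.TTTT
  F.FTTT
  ...FTT
Step 3: 4 trees catch fire, 3 burn out
  TT.TTT
  TTTTTT
  F.FTTT
  ...FTT
  ....FT
Step 4: 5 trees catch fire, 4 burn out
  TT.TTT
  FTFTTT
  ...FTT
  ....FT
  .....F

TT.TTT
FTFTTT
...FTT
....FT
.....F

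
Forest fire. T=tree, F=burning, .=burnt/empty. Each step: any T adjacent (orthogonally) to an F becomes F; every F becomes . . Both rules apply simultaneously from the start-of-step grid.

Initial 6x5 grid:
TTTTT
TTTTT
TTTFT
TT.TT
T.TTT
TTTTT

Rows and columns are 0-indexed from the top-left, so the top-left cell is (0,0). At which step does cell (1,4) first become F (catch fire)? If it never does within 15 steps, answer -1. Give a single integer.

Step 1: cell (1,4)='T' (+4 fires, +1 burnt)
Step 2: cell (1,4)='F' (+6 fires, +4 burnt)
  -> target ignites at step 2
Step 3: cell (1,4)='.' (+8 fires, +6 burnt)
Step 4: cell (1,4)='.' (+5 fires, +8 burnt)
Step 5: cell (1,4)='.' (+3 fires, +5 burnt)
Step 6: cell (1,4)='.' (+1 fires, +3 burnt)
Step 7: cell (1,4)='.' (+0 fires, +1 burnt)
  fire out at step 7

2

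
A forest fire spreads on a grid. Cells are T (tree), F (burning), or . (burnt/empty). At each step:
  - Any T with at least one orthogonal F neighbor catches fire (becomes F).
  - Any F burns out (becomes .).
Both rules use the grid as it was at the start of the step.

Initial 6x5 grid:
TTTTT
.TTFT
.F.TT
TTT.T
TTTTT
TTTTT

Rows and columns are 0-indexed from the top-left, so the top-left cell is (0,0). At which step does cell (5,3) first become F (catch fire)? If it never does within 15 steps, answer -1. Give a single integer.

Step 1: cell (5,3)='T' (+6 fires, +2 burnt)
Step 2: cell (5,3)='T' (+7 fires, +6 burnt)
Step 3: cell (5,3)='T' (+5 fires, +7 burnt)
Step 4: cell (5,3)='T' (+4 fires, +5 burnt)
Step 5: cell (5,3)='F' (+2 fires, +4 burnt)
  -> target ignites at step 5
Step 6: cell (5,3)='.' (+0 fires, +2 burnt)
  fire out at step 6

5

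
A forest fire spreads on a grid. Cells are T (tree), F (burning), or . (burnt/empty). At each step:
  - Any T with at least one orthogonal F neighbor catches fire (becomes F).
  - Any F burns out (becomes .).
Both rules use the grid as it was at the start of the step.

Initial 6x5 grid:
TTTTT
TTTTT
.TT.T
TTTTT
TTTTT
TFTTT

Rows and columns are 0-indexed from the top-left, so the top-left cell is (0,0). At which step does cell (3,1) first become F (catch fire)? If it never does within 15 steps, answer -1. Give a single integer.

Step 1: cell (3,1)='T' (+3 fires, +1 burnt)
Step 2: cell (3,1)='F' (+4 fires, +3 burnt)
  -> target ignites at step 2
Step 3: cell (3,1)='.' (+5 fires, +4 burnt)
Step 4: cell (3,1)='.' (+4 fires, +5 burnt)
Step 5: cell (3,1)='.' (+4 fires, +4 burnt)
Step 6: cell (3,1)='.' (+4 fires, +4 burnt)
Step 7: cell (3,1)='.' (+2 fires, +4 burnt)
Step 8: cell (3,1)='.' (+1 fires, +2 burnt)
Step 9: cell (3,1)='.' (+0 fires, +1 burnt)
  fire out at step 9

2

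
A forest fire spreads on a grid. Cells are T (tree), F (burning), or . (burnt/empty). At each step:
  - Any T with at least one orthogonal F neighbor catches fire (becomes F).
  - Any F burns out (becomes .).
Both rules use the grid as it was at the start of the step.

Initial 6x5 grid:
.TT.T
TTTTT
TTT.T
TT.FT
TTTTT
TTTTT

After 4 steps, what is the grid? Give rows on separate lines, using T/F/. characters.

Step 1: 2 trees catch fire, 1 burn out
  .TT.T
  TTTTT
  TTT.T
  TT..F
  TTTFT
  TTTTT
Step 2: 4 trees catch fire, 2 burn out
  .TT.T
  TTTTT
  TTT.F
  TT...
  TTF.F
  TTTFT
Step 3: 4 trees catch fire, 4 burn out
  .TT.T
  TTTTF
  TTT..
  TT...
  TF...
  TTF.F
Step 4: 5 trees catch fire, 4 burn out
  .TT.F
  TTTF.
  TTT..
  TF...
  F....
  TF...

.TT.F
TTTF.
TTT..
TF...
F....
TF...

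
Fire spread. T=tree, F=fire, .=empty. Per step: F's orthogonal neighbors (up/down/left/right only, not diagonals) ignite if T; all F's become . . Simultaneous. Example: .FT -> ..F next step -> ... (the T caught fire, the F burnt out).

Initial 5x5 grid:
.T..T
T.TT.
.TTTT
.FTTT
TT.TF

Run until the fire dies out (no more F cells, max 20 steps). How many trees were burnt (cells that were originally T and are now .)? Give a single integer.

Answer: 12

Derivation:
Step 1: +5 fires, +2 burnt (F count now 5)
Step 2: +4 fires, +5 burnt (F count now 4)
Step 3: +2 fires, +4 burnt (F count now 2)
Step 4: +1 fires, +2 burnt (F count now 1)
Step 5: +0 fires, +1 burnt (F count now 0)
Fire out after step 5
Initially T: 15, now '.': 22
Total burnt (originally-T cells now '.'): 12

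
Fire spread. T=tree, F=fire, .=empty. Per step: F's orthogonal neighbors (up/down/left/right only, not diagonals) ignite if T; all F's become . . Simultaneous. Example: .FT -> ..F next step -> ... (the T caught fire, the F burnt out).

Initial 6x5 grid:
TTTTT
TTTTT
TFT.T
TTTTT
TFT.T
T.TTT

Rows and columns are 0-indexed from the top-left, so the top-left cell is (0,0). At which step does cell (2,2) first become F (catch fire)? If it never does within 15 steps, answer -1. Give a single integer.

Step 1: cell (2,2)='F' (+6 fires, +2 burnt)
  -> target ignites at step 1
Step 2: cell (2,2)='.' (+7 fires, +6 burnt)
Step 3: cell (2,2)='.' (+5 fires, +7 burnt)
Step 4: cell (2,2)='.' (+4 fires, +5 burnt)
Step 5: cell (2,2)='.' (+3 fires, +4 burnt)
Step 6: cell (2,2)='.' (+0 fires, +3 burnt)
  fire out at step 6

1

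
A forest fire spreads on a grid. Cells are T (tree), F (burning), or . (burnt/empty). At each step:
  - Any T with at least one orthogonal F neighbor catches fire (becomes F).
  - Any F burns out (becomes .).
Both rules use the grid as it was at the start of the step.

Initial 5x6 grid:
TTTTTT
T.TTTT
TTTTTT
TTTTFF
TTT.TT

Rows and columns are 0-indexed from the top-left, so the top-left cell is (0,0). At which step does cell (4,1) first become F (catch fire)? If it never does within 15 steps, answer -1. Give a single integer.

Step 1: cell (4,1)='T' (+5 fires, +2 burnt)
Step 2: cell (4,1)='T' (+4 fires, +5 burnt)
Step 3: cell (4,1)='T' (+6 fires, +4 burnt)
Step 4: cell (4,1)='F' (+5 fires, +6 burnt)
  -> target ignites at step 4
Step 5: cell (4,1)='.' (+3 fires, +5 burnt)
Step 6: cell (4,1)='.' (+2 fires, +3 burnt)
Step 7: cell (4,1)='.' (+1 fires, +2 burnt)
Step 8: cell (4,1)='.' (+0 fires, +1 burnt)
  fire out at step 8

4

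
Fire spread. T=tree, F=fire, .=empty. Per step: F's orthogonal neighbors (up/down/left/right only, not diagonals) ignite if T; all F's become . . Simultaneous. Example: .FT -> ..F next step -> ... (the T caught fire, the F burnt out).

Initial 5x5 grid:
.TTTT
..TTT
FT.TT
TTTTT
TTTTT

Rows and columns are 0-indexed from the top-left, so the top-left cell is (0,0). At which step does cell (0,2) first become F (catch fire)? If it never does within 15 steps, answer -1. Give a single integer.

Step 1: cell (0,2)='T' (+2 fires, +1 burnt)
Step 2: cell (0,2)='T' (+2 fires, +2 burnt)
Step 3: cell (0,2)='T' (+2 fires, +2 burnt)
Step 4: cell (0,2)='T' (+2 fires, +2 burnt)
Step 5: cell (0,2)='T' (+3 fires, +2 burnt)
Step 6: cell (0,2)='T' (+3 fires, +3 burnt)
Step 7: cell (0,2)='T' (+3 fires, +3 burnt)
Step 8: cell (0,2)='F' (+2 fires, +3 burnt)
  -> target ignites at step 8
Step 9: cell (0,2)='.' (+1 fires, +2 burnt)
Step 10: cell (0,2)='.' (+0 fires, +1 burnt)
  fire out at step 10

8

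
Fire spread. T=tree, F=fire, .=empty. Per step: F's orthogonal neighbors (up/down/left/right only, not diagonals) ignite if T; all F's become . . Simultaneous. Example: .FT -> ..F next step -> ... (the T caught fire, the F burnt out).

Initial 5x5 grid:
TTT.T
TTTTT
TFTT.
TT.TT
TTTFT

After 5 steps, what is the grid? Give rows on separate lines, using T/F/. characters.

Step 1: 7 trees catch fire, 2 burn out
  TTT.T
  TFTTT
  F.FT.
  TF.FT
  TTF.F
Step 2: 7 trees catch fire, 7 burn out
  TFT.T
  F.FTT
  ...F.
  F...F
  TF...
Step 3: 4 trees catch fire, 7 burn out
  F.F.T
  ...FT
  .....
  .....
  F....
Step 4: 1 trees catch fire, 4 burn out
  ....T
  ....F
  .....
  .....
  .....
Step 5: 1 trees catch fire, 1 burn out
  ....F
  .....
  .....
  .....
  .....

....F
.....
.....
.....
.....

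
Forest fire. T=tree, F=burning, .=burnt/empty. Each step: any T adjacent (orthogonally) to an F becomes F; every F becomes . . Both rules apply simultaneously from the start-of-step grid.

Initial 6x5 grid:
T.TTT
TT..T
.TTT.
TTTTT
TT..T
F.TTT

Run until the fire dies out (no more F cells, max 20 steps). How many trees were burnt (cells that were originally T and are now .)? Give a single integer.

Answer: 17

Derivation:
Step 1: +1 fires, +1 burnt (F count now 1)
Step 2: +2 fires, +1 burnt (F count now 2)
Step 3: +1 fires, +2 burnt (F count now 1)
Step 4: +2 fires, +1 burnt (F count now 2)
Step 5: +3 fires, +2 burnt (F count now 3)
Step 6: +3 fires, +3 burnt (F count now 3)
Step 7: +2 fires, +3 burnt (F count now 2)
Step 8: +1 fires, +2 burnt (F count now 1)
Step 9: +1 fires, +1 burnt (F count now 1)
Step 10: +1 fires, +1 burnt (F count now 1)
Step 11: +0 fires, +1 burnt (F count now 0)
Fire out after step 11
Initially T: 21, now '.': 26
Total burnt (originally-T cells now '.'): 17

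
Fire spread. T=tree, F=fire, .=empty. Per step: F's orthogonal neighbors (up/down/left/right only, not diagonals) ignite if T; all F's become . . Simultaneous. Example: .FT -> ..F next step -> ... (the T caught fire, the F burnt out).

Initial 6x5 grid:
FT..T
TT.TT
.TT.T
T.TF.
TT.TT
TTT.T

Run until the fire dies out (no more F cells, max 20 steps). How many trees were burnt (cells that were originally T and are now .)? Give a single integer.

Step 1: +4 fires, +2 burnt (F count now 4)
Step 2: +3 fires, +4 burnt (F count now 3)
Step 3: +2 fires, +3 burnt (F count now 2)
Step 4: +0 fires, +2 burnt (F count now 0)
Fire out after step 4
Initially T: 19, now '.': 20
Total burnt (originally-T cells now '.'): 9

Answer: 9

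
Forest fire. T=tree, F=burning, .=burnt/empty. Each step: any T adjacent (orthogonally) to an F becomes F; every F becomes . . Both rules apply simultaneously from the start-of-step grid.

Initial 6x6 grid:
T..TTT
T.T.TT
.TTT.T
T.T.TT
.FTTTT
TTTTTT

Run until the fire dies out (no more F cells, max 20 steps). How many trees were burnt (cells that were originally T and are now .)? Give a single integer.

Answer: 23

Derivation:
Step 1: +2 fires, +1 burnt (F count now 2)
Step 2: +4 fires, +2 burnt (F count now 4)
Step 3: +3 fires, +4 burnt (F count now 3)
Step 4: +6 fires, +3 burnt (F count now 6)
Step 5: +2 fires, +6 burnt (F count now 2)
Step 6: +1 fires, +2 burnt (F count now 1)
Step 7: +1 fires, +1 burnt (F count now 1)
Step 8: +2 fires, +1 burnt (F count now 2)
Step 9: +1 fires, +2 burnt (F count now 1)
Step 10: +1 fires, +1 burnt (F count now 1)
Step 11: +0 fires, +1 burnt (F count now 0)
Fire out after step 11
Initially T: 26, now '.': 33
Total burnt (originally-T cells now '.'): 23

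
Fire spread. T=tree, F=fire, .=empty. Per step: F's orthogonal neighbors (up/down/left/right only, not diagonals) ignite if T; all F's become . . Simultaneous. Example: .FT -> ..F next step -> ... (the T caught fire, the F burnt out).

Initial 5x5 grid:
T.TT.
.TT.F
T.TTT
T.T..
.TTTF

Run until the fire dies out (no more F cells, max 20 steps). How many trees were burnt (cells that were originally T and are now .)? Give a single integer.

Step 1: +2 fires, +2 burnt (F count now 2)
Step 2: +2 fires, +2 burnt (F count now 2)
Step 3: +3 fires, +2 burnt (F count now 3)
Step 4: +1 fires, +3 burnt (F count now 1)
Step 5: +2 fires, +1 burnt (F count now 2)
Step 6: +1 fires, +2 burnt (F count now 1)
Step 7: +0 fires, +1 burnt (F count now 0)
Fire out after step 7
Initially T: 14, now '.': 22
Total burnt (originally-T cells now '.'): 11

Answer: 11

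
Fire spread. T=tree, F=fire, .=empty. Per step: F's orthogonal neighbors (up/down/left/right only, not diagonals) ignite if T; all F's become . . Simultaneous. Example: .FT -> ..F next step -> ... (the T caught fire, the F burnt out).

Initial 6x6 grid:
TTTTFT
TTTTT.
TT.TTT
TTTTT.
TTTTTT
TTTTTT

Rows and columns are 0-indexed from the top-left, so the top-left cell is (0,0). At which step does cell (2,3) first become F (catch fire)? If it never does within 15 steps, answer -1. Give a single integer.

Step 1: cell (2,3)='T' (+3 fires, +1 burnt)
Step 2: cell (2,3)='T' (+3 fires, +3 burnt)
Step 3: cell (2,3)='F' (+5 fires, +3 burnt)
  -> target ignites at step 3
Step 4: cell (2,3)='.' (+4 fires, +5 burnt)
Step 5: cell (2,3)='.' (+6 fires, +4 burnt)
Step 6: cell (2,3)='.' (+5 fires, +6 burnt)
Step 7: cell (2,3)='.' (+3 fires, +5 burnt)
Step 8: cell (2,3)='.' (+2 fires, +3 burnt)
Step 9: cell (2,3)='.' (+1 fires, +2 burnt)
Step 10: cell (2,3)='.' (+0 fires, +1 burnt)
  fire out at step 10

3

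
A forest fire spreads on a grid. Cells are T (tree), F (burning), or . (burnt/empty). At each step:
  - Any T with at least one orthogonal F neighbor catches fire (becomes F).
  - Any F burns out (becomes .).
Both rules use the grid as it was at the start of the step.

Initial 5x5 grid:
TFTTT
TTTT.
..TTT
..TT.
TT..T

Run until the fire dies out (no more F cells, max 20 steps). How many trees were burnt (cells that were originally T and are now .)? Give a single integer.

Step 1: +3 fires, +1 burnt (F count now 3)
Step 2: +3 fires, +3 burnt (F count now 3)
Step 3: +3 fires, +3 burnt (F count now 3)
Step 4: +2 fires, +3 burnt (F count now 2)
Step 5: +2 fires, +2 burnt (F count now 2)
Step 6: +0 fires, +2 burnt (F count now 0)
Fire out after step 6
Initially T: 16, now '.': 22
Total burnt (originally-T cells now '.'): 13

Answer: 13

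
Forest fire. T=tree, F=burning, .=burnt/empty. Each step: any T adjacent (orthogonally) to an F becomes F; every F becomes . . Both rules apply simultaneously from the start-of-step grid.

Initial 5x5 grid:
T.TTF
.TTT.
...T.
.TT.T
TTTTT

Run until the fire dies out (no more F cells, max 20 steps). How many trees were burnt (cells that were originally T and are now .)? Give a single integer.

Answer: 6

Derivation:
Step 1: +1 fires, +1 burnt (F count now 1)
Step 2: +2 fires, +1 burnt (F count now 2)
Step 3: +2 fires, +2 burnt (F count now 2)
Step 4: +1 fires, +2 burnt (F count now 1)
Step 5: +0 fires, +1 burnt (F count now 0)
Fire out after step 5
Initially T: 15, now '.': 16
Total burnt (originally-T cells now '.'): 6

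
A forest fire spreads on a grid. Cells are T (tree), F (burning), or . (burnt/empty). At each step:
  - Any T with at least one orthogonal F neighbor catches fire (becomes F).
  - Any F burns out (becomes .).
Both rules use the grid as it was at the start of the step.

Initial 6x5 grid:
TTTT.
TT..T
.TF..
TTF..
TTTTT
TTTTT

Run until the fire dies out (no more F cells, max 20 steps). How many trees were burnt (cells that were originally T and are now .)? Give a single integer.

Step 1: +3 fires, +2 burnt (F count now 3)
Step 2: +5 fires, +3 burnt (F count now 5)
Step 3: +6 fires, +5 burnt (F count now 6)
Step 4: +4 fires, +6 burnt (F count now 4)
Step 5: +1 fires, +4 burnt (F count now 1)
Step 6: +0 fires, +1 burnt (F count now 0)
Fire out after step 6
Initially T: 20, now '.': 29
Total burnt (originally-T cells now '.'): 19

Answer: 19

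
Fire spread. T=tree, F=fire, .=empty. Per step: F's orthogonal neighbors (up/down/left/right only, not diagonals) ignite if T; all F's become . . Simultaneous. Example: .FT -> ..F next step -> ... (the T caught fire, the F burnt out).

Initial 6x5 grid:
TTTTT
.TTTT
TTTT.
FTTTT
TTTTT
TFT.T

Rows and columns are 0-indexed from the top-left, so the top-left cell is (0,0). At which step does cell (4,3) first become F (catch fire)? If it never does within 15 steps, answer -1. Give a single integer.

Step 1: cell (4,3)='T' (+6 fires, +2 burnt)
Step 2: cell (4,3)='T' (+3 fires, +6 burnt)
Step 3: cell (4,3)='F' (+4 fires, +3 burnt)
  -> target ignites at step 3
Step 4: cell (4,3)='.' (+5 fires, +4 burnt)
Step 5: cell (4,3)='.' (+4 fires, +5 burnt)
Step 6: cell (4,3)='.' (+2 fires, +4 burnt)
Step 7: cell (4,3)='.' (+1 fires, +2 burnt)
Step 8: cell (4,3)='.' (+0 fires, +1 burnt)
  fire out at step 8

3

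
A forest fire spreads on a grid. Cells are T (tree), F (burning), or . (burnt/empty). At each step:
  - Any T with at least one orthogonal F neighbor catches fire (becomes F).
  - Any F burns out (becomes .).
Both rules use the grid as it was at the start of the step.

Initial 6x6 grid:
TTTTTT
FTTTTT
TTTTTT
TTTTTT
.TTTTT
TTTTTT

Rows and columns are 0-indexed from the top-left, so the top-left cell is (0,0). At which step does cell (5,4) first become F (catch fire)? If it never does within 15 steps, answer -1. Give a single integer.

Step 1: cell (5,4)='T' (+3 fires, +1 burnt)
Step 2: cell (5,4)='T' (+4 fires, +3 burnt)
Step 3: cell (5,4)='T' (+4 fires, +4 burnt)
Step 4: cell (5,4)='T' (+5 fires, +4 burnt)
Step 5: cell (5,4)='T' (+6 fires, +5 burnt)
Step 6: cell (5,4)='T' (+6 fires, +6 burnt)
Step 7: cell (5,4)='T' (+3 fires, +6 burnt)
Step 8: cell (5,4)='F' (+2 fires, +3 burnt)
  -> target ignites at step 8
Step 9: cell (5,4)='.' (+1 fires, +2 burnt)
Step 10: cell (5,4)='.' (+0 fires, +1 burnt)
  fire out at step 10

8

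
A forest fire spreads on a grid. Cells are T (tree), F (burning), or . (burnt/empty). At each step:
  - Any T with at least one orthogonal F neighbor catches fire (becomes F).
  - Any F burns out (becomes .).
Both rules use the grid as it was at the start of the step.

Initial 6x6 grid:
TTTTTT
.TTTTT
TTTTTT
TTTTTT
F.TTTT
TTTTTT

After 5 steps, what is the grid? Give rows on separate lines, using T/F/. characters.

Step 1: 2 trees catch fire, 1 burn out
  TTTTTT
  .TTTTT
  TTTTTT
  FTTTTT
  ..TTTT
  FTTTTT
Step 2: 3 trees catch fire, 2 burn out
  TTTTTT
  .TTTTT
  FTTTTT
  .FTTTT
  ..TTTT
  .FTTTT
Step 3: 3 trees catch fire, 3 burn out
  TTTTTT
  .TTTTT
  .FTTTT
  ..FTTT
  ..TTTT
  ..FTTT
Step 4: 5 trees catch fire, 3 burn out
  TTTTTT
  .FTTTT
  ..FTTT
  ...FTT
  ..FTTT
  ...FTT
Step 5: 6 trees catch fire, 5 burn out
  TFTTTT
  ..FTTT
  ...FTT
  ....FT
  ...FTT
  ....FT

TFTTTT
..FTTT
...FTT
....FT
...FTT
....FT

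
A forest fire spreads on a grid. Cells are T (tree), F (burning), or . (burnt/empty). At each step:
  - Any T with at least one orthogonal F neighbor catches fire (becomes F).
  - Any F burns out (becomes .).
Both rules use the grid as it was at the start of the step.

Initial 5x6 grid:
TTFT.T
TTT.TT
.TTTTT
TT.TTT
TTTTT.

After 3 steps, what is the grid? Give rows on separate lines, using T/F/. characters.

Step 1: 3 trees catch fire, 1 burn out
  TF.F.T
  TTF.TT
  .TTTTT
  TT.TTT
  TTTTT.
Step 2: 3 trees catch fire, 3 burn out
  F....T
  TF..TT
  .TFTTT
  TT.TTT
  TTTTT.
Step 3: 3 trees catch fire, 3 burn out
  .....T
  F...TT
  .F.FTT
  TT.TTT
  TTTTT.

.....T
F...TT
.F.FTT
TT.TTT
TTTTT.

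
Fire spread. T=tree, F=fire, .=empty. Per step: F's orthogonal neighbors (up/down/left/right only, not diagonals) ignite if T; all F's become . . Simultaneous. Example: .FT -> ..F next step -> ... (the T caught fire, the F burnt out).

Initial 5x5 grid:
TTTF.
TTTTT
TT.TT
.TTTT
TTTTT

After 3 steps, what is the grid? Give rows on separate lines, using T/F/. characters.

Step 1: 2 trees catch fire, 1 burn out
  TTF..
  TTTFT
  TT.TT
  .TTTT
  TTTTT
Step 2: 4 trees catch fire, 2 burn out
  TF...
  TTF.F
  TT.FT
  .TTTT
  TTTTT
Step 3: 4 trees catch fire, 4 burn out
  F....
  TF...
  TT..F
  .TTFT
  TTTTT

F....
TF...
TT..F
.TTFT
TTTTT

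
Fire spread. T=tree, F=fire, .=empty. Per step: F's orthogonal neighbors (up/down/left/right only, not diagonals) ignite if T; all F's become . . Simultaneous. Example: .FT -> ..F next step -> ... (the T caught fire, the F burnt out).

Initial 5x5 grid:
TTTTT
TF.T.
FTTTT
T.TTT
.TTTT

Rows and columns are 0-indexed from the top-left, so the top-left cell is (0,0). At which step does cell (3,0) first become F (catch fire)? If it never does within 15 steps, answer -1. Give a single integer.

Step 1: cell (3,0)='F' (+4 fires, +2 burnt)
  -> target ignites at step 1
Step 2: cell (3,0)='.' (+3 fires, +4 burnt)
Step 3: cell (3,0)='.' (+3 fires, +3 burnt)
Step 4: cell (3,0)='.' (+5 fires, +3 burnt)
Step 5: cell (3,0)='.' (+3 fires, +5 burnt)
Step 6: cell (3,0)='.' (+1 fires, +3 burnt)
Step 7: cell (3,0)='.' (+0 fires, +1 burnt)
  fire out at step 7

1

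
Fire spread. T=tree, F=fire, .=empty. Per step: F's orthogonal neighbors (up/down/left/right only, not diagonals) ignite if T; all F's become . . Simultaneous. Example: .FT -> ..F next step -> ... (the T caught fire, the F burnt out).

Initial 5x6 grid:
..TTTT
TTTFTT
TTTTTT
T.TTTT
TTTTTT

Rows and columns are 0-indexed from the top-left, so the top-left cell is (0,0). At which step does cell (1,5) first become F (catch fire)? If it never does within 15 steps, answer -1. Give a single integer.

Step 1: cell (1,5)='T' (+4 fires, +1 burnt)
Step 2: cell (1,5)='F' (+7 fires, +4 burnt)
  -> target ignites at step 2
Step 3: cell (1,5)='.' (+7 fires, +7 burnt)
Step 4: cell (1,5)='.' (+4 fires, +7 burnt)
Step 5: cell (1,5)='.' (+3 fires, +4 burnt)
Step 6: cell (1,5)='.' (+1 fires, +3 burnt)
Step 7: cell (1,5)='.' (+0 fires, +1 burnt)
  fire out at step 7

2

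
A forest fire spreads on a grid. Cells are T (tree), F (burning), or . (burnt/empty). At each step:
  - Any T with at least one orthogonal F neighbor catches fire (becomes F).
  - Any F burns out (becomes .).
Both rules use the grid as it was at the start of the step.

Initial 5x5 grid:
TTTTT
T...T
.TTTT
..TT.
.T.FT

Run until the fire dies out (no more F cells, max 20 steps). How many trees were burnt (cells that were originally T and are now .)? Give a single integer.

Step 1: +2 fires, +1 burnt (F count now 2)
Step 2: +2 fires, +2 burnt (F count now 2)
Step 3: +2 fires, +2 burnt (F count now 2)
Step 4: +2 fires, +2 burnt (F count now 2)
Step 5: +1 fires, +2 burnt (F count now 1)
Step 6: +1 fires, +1 burnt (F count now 1)
Step 7: +1 fires, +1 burnt (F count now 1)
Step 8: +1 fires, +1 burnt (F count now 1)
Step 9: +1 fires, +1 burnt (F count now 1)
Step 10: +1 fires, +1 burnt (F count now 1)
Step 11: +0 fires, +1 burnt (F count now 0)
Fire out after step 11
Initially T: 15, now '.': 24
Total burnt (originally-T cells now '.'): 14

Answer: 14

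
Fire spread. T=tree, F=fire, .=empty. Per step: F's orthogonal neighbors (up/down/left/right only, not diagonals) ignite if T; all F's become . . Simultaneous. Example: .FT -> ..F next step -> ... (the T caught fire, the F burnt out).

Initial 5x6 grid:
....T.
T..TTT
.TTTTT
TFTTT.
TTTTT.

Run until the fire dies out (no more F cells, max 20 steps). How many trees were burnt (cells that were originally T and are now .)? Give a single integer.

Step 1: +4 fires, +1 burnt (F count now 4)
Step 2: +4 fires, +4 burnt (F count now 4)
Step 3: +3 fires, +4 burnt (F count now 3)
Step 4: +3 fires, +3 burnt (F count now 3)
Step 5: +2 fires, +3 burnt (F count now 2)
Step 6: +2 fires, +2 burnt (F count now 2)
Step 7: +0 fires, +2 burnt (F count now 0)
Fire out after step 7
Initially T: 19, now '.': 29
Total burnt (originally-T cells now '.'): 18

Answer: 18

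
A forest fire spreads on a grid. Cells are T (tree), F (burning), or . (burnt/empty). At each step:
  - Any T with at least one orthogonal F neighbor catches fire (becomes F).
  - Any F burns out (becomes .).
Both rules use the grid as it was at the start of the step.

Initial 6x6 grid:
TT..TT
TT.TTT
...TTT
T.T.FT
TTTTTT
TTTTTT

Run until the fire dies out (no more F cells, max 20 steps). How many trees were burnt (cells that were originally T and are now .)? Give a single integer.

Step 1: +3 fires, +1 burnt (F count now 3)
Step 2: +6 fires, +3 burnt (F count now 6)
Step 3: +6 fires, +6 burnt (F count now 6)
Step 4: +4 fires, +6 burnt (F count now 4)
Step 5: +2 fires, +4 burnt (F count now 2)
Step 6: +2 fires, +2 burnt (F count now 2)
Step 7: +0 fires, +2 burnt (F count now 0)
Fire out after step 7
Initially T: 27, now '.': 32
Total burnt (originally-T cells now '.'): 23

Answer: 23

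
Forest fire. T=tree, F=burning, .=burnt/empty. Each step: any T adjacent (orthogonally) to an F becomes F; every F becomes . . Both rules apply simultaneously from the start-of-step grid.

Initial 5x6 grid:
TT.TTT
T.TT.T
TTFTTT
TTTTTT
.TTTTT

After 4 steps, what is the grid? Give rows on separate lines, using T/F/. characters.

Step 1: 4 trees catch fire, 1 burn out
  TT.TTT
  T.FT.T
  TF.FTT
  TTFTTT
  .TTTTT
Step 2: 6 trees catch fire, 4 burn out
  TT.TTT
  T..F.T
  F...FT
  TF.FTT
  .TFTTT
Step 3: 7 trees catch fire, 6 burn out
  TT.FTT
  F....T
  .....F
  F...FT
  .F.FTT
Step 4: 5 trees catch fire, 7 burn out
  FT..FT
  .....F
  ......
  .....F
  ....FT

FT..FT
.....F
......
.....F
....FT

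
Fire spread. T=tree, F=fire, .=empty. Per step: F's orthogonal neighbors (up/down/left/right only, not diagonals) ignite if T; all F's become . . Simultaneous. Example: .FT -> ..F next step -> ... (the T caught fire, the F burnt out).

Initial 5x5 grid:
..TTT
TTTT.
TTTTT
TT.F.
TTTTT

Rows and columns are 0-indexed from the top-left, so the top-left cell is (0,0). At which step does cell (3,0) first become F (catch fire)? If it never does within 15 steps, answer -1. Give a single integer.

Step 1: cell (3,0)='T' (+2 fires, +1 burnt)
Step 2: cell (3,0)='T' (+5 fires, +2 burnt)
Step 3: cell (3,0)='T' (+4 fires, +5 burnt)
Step 4: cell (3,0)='T' (+6 fires, +4 burnt)
Step 5: cell (3,0)='F' (+2 fires, +6 burnt)
  -> target ignites at step 5
Step 6: cell (3,0)='.' (+0 fires, +2 burnt)
  fire out at step 6

5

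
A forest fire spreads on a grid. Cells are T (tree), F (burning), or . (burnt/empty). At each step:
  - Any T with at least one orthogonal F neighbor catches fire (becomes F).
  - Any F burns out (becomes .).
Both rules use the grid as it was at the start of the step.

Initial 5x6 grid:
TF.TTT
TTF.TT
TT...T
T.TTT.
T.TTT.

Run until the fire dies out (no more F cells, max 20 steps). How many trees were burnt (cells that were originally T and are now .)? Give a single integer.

Step 1: +2 fires, +2 burnt (F count now 2)
Step 2: +2 fires, +2 burnt (F count now 2)
Step 3: +1 fires, +2 burnt (F count now 1)
Step 4: +1 fires, +1 burnt (F count now 1)
Step 5: +1 fires, +1 burnt (F count now 1)
Step 6: +0 fires, +1 burnt (F count now 0)
Fire out after step 6
Initially T: 19, now '.': 18
Total burnt (originally-T cells now '.'): 7

Answer: 7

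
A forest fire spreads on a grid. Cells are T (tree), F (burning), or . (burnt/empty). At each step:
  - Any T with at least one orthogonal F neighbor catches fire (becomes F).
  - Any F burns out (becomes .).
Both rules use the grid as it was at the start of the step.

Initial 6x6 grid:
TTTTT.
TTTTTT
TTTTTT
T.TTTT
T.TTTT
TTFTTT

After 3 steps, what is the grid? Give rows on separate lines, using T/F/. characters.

Step 1: 3 trees catch fire, 1 burn out
  TTTTT.
  TTTTTT
  TTTTTT
  T.TTTT
  T.FTTT
  TF.FTT
Step 2: 4 trees catch fire, 3 burn out
  TTTTT.
  TTTTTT
  TTTTTT
  T.FTTT
  T..FTT
  F...FT
Step 3: 5 trees catch fire, 4 burn out
  TTTTT.
  TTTTTT
  TTFTTT
  T..FTT
  F...FT
  .....F

TTTTT.
TTTTTT
TTFTTT
T..FTT
F...FT
.....F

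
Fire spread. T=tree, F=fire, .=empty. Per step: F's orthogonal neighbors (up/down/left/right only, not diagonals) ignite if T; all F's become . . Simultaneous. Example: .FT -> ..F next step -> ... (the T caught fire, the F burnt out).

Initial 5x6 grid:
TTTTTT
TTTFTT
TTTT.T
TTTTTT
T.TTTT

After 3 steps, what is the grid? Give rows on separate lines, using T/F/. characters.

Step 1: 4 trees catch fire, 1 burn out
  TTTFTT
  TTF.FT
  TTTF.T
  TTTTTT
  T.TTTT
Step 2: 6 trees catch fire, 4 burn out
  TTF.FT
  TF...F
  TTF..T
  TTTFTT
  T.TTTT
Step 3: 8 trees catch fire, 6 burn out
  TF...F
  F.....
  TF...F
  TTF.FT
  T.TFTT

TF...F
F.....
TF...F
TTF.FT
T.TFTT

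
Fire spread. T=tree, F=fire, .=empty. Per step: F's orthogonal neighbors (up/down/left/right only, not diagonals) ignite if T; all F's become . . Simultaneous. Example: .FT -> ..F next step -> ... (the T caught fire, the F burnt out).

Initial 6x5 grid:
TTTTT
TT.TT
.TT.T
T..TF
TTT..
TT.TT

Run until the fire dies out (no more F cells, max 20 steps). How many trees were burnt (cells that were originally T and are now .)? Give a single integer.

Step 1: +2 fires, +1 burnt (F count now 2)
Step 2: +1 fires, +2 burnt (F count now 1)
Step 3: +2 fires, +1 burnt (F count now 2)
Step 4: +1 fires, +2 burnt (F count now 1)
Step 5: +1 fires, +1 burnt (F count now 1)
Step 6: +1 fires, +1 burnt (F count now 1)
Step 7: +2 fires, +1 burnt (F count now 2)
Step 8: +2 fires, +2 burnt (F count now 2)
Step 9: +1 fires, +2 burnt (F count now 1)
Step 10: +0 fires, +1 burnt (F count now 0)
Fire out after step 10
Initially T: 21, now '.': 22
Total burnt (originally-T cells now '.'): 13

Answer: 13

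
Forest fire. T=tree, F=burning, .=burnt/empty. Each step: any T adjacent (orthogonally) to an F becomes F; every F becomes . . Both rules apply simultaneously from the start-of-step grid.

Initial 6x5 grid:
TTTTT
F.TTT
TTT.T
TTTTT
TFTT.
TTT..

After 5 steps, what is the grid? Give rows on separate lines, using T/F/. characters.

Step 1: 6 trees catch fire, 2 burn out
  FTTTT
  ..TTT
  FTT.T
  TFTTT
  F.FT.
  TFT..
Step 2: 7 trees catch fire, 6 burn out
  .FTTT
  ..TTT
  .FT.T
  F.FTT
  ...F.
  F.F..
Step 3: 3 trees catch fire, 7 burn out
  ..FTT
  ..TTT
  ..F.T
  ...FT
  .....
  .....
Step 4: 3 trees catch fire, 3 burn out
  ...FT
  ..FTT
  ....T
  ....F
  .....
  .....
Step 5: 3 trees catch fire, 3 burn out
  ....F
  ...FT
  ....F
  .....
  .....
  .....

....F
...FT
....F
.....
.....
.....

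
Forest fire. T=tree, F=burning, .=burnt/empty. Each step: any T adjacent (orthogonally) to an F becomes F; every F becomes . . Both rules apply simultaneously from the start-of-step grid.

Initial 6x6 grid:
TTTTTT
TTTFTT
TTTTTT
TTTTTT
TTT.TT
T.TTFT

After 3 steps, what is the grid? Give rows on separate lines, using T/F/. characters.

Step 1: 7 trees catch fire, 2 burn out
  TTTFTT
  TTF.FT
  TTTFTT
  TTTTTT
  TTT.FT
  T.TF.F
Step 2: 10 trees catch fire, 7 burn out
  TTF.FT
  TF...F
  TTF.FT
  TTTFFT
  TTT..F
  T.F...
Step 3: 8 trees catch fire, 10 burn out
  TF...F
  F.....
  TF...F
  TTF..F
  TTF...
  T.....

TF...F
F.....
TF...F
TTF..F
TTF...
T.....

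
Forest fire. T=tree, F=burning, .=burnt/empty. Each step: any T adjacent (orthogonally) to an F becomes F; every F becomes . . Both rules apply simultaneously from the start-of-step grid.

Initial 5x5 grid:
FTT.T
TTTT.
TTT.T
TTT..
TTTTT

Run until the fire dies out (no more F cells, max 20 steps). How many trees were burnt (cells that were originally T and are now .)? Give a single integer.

Answer: 17

Derivation:
Step 1: +2 fires, +1 burnt (F count now 2)
Step 2: +3 fires, +2 burnt (F count now 3)
Step 3: +3 fires, +3 burnt (F count now 3)
Step 4: +4 fires, +3 burnt (F count now 4)
Step 5: +2 fires, +4 burnt (F count now 2)
Step 6: +1 fires, +2 burnt (F count now 1)
Step 7: +1 fires, +1 burnt (F count now 1)
Step 8: +1 fires, +1 burnt (F count now 1)
Step 9: +0 fires, +1 burnt (F count now 0)
Fire out after step 9
Initially T: 19, now '.': 23
Total burnt (originally-T cells now '.'): 17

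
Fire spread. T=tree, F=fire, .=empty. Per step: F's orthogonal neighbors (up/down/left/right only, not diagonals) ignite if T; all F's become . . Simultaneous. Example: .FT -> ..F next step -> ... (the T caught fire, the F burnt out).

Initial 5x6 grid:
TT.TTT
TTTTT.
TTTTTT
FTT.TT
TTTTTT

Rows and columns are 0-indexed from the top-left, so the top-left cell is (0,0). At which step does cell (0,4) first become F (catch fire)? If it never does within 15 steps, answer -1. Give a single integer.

Step 1: cell (0,4)='T' (+3 fires, +1 burnt)
Step 2: cell (0,4)='T' (+4 fires, +3 burnt)
Step 3: cell (0,4)='T' (+4 fires, +4 burnt)
Step 4: cell (0,4)='T' (+4 fires, +4 burnt)
Step 5: cell (0,4)='T' (+3 fires, +4 burnt)
Step 6: cell (0,4)='T' (+5 fires, +3 burnt)
Step 7: cell (0,4)='F' (+2 fires, +5 burnt)
  -> target ignites at step 7
Step 8: cell (0,4)='.' (+1 fires, +2 burnt)
Step 9: cell (0,4)='.' (+0 fires, +1 burnt)
  fire out at step 9

7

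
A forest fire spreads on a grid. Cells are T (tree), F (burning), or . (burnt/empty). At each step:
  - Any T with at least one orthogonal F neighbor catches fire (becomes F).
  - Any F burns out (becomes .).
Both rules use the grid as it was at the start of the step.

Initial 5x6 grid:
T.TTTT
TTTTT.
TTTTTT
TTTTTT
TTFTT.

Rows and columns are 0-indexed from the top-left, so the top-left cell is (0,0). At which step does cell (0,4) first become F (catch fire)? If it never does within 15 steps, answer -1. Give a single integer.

Step 1: cell (0,4)='T' (+3 fires, +1 burnt)
Step 2: cell (0,4)='T' (+5 fires, +3 burnt)
Step 3: cell (0,4)='T' (+5 fires, +5 burnt)
Step 4: cell (0,4)='T' (+6 fires, +5 burnt)
Step 5: cell (0,4)='T' (+4 fires, +6 burnt)
Step 6: cell (0,4)='F' (+2 fires, +4 burnt)
  -> target ignites at step 6
Step 7: cell (0,4)='.' (+1 fires, +2 burnt)
Step 8: cell (0,4)='.' (+0 fires, +1 burnt)
  fire out at step 8

6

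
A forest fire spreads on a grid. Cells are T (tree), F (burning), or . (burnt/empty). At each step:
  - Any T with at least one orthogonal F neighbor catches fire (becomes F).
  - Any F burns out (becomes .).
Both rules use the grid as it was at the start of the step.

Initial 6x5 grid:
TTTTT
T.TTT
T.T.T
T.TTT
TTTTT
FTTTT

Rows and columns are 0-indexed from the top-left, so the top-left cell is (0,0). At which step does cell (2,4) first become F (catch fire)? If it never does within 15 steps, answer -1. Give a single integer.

Step 1: cell (2,4)='T' (+2 fires, +1 burnt)
Step 2: cell (2,4)='T' (+3 fires, +2 burnt)
Step 3: cell (2,4)='T' (+3 fires, +3 burnt)
Step 4: cell (2,4)='T' (+4 fires, +3 burnt)
Step 5: cell (2,4)='T' (+4 fires, +4 burnt)
Step 6: cell (2,4)='T' (+3 fires, +4 burnt)
Step 7: cell (2,4)='F' (+3 fires, +3 burnt)
  -> target ignites at step 7
Step 8: cell (2,4)='.' (+2 fires, +3 burnt)
Step 9: cell (2,4)='.' (+1 fires, +2 burnt)
Step 10: cell (2,4)='.' (+0 fires, +1 burnt)
  fire out at step 10

7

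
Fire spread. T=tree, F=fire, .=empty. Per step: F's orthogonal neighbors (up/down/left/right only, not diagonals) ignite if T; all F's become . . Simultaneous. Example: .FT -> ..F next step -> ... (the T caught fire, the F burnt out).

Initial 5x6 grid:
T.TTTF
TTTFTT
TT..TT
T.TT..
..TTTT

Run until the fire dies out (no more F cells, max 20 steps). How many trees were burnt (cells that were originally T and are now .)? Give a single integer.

Step 1: +5 fires, +2 burnt (F count now 5)
Step 2: +4 fires, +5 burnt (F count now 4)
Step 3: +2 fires, +4 burnt (F count now 2)
Step 4: +2 fires, +2 burnt (F count now 2)
Step 5: +1 fires, +2 burnt (F count now 1)
Step 6: +0 fires, +1 burnt (F count now 0)
Fire out after step 6
Initially T: 20, now '.': 24
Total burnt (originally-T cells now '.'): 14

Answer: 14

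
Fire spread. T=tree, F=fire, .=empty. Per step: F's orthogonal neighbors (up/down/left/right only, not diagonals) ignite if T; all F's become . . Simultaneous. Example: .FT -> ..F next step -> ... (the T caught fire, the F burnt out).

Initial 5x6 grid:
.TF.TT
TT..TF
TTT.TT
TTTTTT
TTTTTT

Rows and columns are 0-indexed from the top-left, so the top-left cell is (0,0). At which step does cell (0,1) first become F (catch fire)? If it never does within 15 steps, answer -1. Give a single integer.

Step 1: cell (0,1)='F' (+4 fires, +2 burnt)
  -> target ignites at step 1
Step 2: cell (0,1)='.' (+4 fires, +4 burnt)
Step 3: cell (0,1)='.' (+4 fires, +4 burnt)
Step 4: cell (0,1)='.' (+5 fires, +4 burnt)
Step 5: cell (0,1)='.' (+4 fires, +5 burnt)
Step 6: cell (0,1)='.' (+2 fires, +4 burnt)
Step 7: cell (0,1)='.' (+0 fires, +2 burnt)
  fire out at step 7

1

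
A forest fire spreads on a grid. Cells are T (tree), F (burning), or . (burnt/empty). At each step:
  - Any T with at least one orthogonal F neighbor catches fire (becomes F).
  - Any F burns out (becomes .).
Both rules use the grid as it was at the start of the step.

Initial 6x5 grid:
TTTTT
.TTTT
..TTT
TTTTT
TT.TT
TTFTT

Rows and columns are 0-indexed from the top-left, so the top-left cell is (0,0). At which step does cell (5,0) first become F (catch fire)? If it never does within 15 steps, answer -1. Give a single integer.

Step 1: cell (5,0)='T' (+2 fires, +1 burnt)
Step 2: cell (5,0)='F' (+4 fires, +2 burnt)
  -> target ignites at step 2
Step 3: cell (5,0)='.' (+4 fires, +4 burnt)
Step 4: cell (5,0)='.' (+4 fires, +4 burnt)
Step 5: cell (5,0)='.' (+3 fires, +4 burnt)
Step 6: cell (5,0)='.' (+3 fires, +3 burnt)
Step 7: cell (5,0)='.' (+3 fires, +3 burnt)
Step 8: cell (5,0)='.' (+1 fires, +3 burnt)
Step 9: cell (5,0)='.' (+1 fires, +1 burnt)
Step 10: cell (5,0)='.' (+0 fires, +1 burnt)
  fire out at step 10

2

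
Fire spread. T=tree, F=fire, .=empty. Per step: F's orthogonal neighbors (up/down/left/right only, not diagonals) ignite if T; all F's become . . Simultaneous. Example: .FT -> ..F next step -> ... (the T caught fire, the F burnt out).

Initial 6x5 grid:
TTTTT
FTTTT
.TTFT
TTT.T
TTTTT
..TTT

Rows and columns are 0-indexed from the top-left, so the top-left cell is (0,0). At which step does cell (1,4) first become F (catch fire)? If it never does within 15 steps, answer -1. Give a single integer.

Step 1: cell (1,4)='T' (+5 fires, +2 burnt)
Step 2: cell (1,4)='F' (+7 fires, +5 burnt)
  -> target ignites at step 2
Step 3: cell (1,4)='.' (+5 fires, +7 burnt)
Step 4: cell (1,4)='.' (+5 fires, +5 burnt)
Step 5: cell (1,4)='.' (+2 fires, +5 burnt)
Step 6: cell (1,4)='.' (+0 fires, +2 burnt)
  fire out at step 6

2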